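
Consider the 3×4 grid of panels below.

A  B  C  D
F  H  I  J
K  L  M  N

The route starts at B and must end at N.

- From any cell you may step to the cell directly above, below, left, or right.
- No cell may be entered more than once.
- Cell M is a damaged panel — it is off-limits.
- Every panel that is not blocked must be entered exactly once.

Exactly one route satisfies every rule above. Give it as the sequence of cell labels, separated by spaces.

B A F K L H I C D J N

Need to visit all 11 open cells exactly once, starting at B and ending at N.
Route from B: left to A, 2× down (reaching K), right to L, up to H, right to I, up to C, right to D, 2× down (reaching N) — 10 moves in all.
Check: all 11 open cells covered.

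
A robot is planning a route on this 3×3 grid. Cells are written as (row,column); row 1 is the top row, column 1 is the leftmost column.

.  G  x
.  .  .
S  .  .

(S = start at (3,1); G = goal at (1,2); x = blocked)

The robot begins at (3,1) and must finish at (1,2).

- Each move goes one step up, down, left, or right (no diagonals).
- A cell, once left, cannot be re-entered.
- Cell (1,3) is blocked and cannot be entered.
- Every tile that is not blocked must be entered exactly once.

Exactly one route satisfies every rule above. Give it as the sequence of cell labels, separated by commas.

(3,1), (3,2), (3,3), (2,3), (2,2), (2,1), (1,1), (1,2)

Need to visit all 8 open cells exactly once, starting at (3,1) and ending at (1,2).
Cell (2,3) has only two open neighbours ((3,3) and (2,2)), so the path must pass straight through it: one of those is the cell it's entered from and the other is where it exits.
Route from (3,1): right 2 to (3,3), up 1 to (2,3), left 2 to (2,1), up 1 to (1,1), right 1 to (1,2) — 7 moves in all.
Check: all 8 open cells covered.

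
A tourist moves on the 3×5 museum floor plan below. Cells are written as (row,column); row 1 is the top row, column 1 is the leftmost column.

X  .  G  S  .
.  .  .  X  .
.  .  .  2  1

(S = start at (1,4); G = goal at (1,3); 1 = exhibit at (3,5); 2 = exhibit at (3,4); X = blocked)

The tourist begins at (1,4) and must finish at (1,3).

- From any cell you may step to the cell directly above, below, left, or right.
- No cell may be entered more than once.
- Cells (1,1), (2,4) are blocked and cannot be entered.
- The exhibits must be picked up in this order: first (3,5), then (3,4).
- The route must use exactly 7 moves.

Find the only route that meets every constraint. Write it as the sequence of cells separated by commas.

(1,4), (1,5), (2,5), (3,5), (3,4), (3,3), (2,3), (1,3)

The waypoints must appear in the order (3,5), (3,4), with no cell reused.
Route from (1,4): right 1 to (1,5), down 2 to (3,5), left 2 to (3,3), up 2 to (1,3) — 7 moves in all.
Check: order respected (1 at step 3, 2 at step 4); 7 moves as required.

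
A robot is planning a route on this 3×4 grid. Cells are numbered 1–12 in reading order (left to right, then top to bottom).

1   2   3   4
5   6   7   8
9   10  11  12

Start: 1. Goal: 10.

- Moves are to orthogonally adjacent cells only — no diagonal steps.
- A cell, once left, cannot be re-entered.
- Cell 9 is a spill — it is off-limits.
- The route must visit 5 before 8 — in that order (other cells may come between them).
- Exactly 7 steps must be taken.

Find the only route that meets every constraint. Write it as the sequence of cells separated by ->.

1 -> 5 -> 6 -> 7 -> 8 -> 12 -> 11 -> 10

The waypoints must appear in the order 5, 8, with no cell reused.
Route from 1: down 1 to 5, right 3 to 8, down 1 to 12, left 2 to 10 — 7 moves in all.
Check: order respected (5 at step 1, 8 at step 4); 7 moves as required.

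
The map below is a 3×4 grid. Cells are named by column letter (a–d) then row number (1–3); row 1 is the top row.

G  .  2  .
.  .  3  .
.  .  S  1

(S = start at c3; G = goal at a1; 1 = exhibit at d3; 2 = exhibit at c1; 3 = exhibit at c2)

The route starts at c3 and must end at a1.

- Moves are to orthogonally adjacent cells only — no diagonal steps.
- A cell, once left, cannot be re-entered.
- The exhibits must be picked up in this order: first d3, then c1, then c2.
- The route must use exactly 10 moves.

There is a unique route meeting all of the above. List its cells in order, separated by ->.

The waypoints must appear in the order d3, c1, c2, with no cell reused.
Route from c3: right to d3, 2× up (reaching d1), left to c1, down to c2, left to b2, down to b3, left to a3, 2× up (reaching a1) — 10 moves in all.
Check: order respected (1 at step 1, 2 at step 4, 3 at step 5); 10 moves as required.

c3 -> d3 -> d2 -> d1 -> c1 -> c2 -> b2 -> b3 -> a3 -> a2 -> a1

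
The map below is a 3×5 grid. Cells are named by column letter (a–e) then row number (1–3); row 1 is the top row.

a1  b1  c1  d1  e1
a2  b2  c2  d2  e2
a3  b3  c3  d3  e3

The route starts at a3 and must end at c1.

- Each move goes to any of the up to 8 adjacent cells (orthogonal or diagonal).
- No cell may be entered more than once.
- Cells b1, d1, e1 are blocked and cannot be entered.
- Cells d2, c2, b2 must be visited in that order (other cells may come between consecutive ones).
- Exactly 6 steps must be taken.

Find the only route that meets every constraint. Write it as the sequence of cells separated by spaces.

a3 b3 c3 d2 c2 b2 c1

The waypoints must appear in the order d2, c2, b2, with no cell reused.
Route from a3: right 2 to c3, up-right 1 to d2, left 2 to b2, up-right 1 to c1 — 6 moves in all.
Check: order respected (d2 at step 3, c2 at step 4, b2 at step 5); 6 moves as required.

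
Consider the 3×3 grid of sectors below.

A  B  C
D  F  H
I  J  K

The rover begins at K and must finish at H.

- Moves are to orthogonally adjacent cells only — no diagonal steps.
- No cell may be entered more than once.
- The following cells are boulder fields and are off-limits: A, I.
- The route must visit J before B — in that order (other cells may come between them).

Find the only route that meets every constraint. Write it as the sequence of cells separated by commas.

K, J, F, B, C, H

The waypoints must appear in the order J, B, with no cell reused.
Route from K: left to J, 2× up (reaching B), right to C, down to H — 5 moves in all.
Check: order respected (J at step 1, B at step 3).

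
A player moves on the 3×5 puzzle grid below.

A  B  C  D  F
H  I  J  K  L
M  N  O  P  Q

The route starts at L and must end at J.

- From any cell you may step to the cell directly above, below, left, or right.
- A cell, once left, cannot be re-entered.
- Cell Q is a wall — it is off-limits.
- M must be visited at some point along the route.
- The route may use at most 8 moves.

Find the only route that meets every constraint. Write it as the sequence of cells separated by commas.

The budget equals the shortest possible length, so every move has to be on a shortest route through the required cells.
Route from L: left 1 to K, down 1 to P, left 3 to M, up 1 to H, right 2 to J — 8 moves in all.
Check: all required cells visited; 8 ≤ 8 moves.

L, K, P, O, N, M, H, I, J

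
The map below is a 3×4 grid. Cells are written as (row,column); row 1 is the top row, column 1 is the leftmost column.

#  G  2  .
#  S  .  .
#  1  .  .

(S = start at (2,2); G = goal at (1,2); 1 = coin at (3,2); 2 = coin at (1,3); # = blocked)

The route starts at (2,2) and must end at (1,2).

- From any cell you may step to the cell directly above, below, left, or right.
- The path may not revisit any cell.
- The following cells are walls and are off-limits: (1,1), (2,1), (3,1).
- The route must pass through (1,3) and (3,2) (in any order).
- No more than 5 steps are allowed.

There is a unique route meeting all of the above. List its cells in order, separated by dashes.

The budget equals the shortest possible length, so every move has to be on a shortest route through the required cells.
Route from (2,2): down 1 to (3,2), right 1 to (3,3), up 2 to (1,3), left 1 to (1,2) — 5 moves in all.
Check: all required cells visited; 5 ≤ 5 moves.

(2,2) - (3,2) - (3,3) - (2,3) - (1,3) - (1,2)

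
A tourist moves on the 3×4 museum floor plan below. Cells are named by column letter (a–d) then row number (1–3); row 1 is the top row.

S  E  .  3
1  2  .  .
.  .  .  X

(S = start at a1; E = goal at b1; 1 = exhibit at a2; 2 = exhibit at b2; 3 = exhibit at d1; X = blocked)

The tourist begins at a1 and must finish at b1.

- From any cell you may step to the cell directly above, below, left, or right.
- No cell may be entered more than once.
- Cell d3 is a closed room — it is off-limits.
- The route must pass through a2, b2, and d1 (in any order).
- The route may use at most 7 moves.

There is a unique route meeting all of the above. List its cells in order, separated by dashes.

a1 - a2 - b2 - c2 - d2 - d1 - c1 - b1

The 7-move cap with required stops at a2, b2, d1 leaves no slack for detours.
Route from a1: down 1 to a2, right 3 to d2, up 1 to d1, left 2 to b1 — 7 moves in all.
Check: all required cells visited; 7 ≤ 7 moves.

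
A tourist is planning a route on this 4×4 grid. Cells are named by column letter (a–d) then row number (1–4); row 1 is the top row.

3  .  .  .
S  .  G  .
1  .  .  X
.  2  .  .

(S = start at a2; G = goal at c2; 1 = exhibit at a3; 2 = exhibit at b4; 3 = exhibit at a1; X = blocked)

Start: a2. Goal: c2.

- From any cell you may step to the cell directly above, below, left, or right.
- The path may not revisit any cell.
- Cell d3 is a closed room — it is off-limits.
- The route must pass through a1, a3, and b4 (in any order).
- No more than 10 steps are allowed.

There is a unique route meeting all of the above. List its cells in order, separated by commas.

The budget equals the shortest possible length, so every move has to be on a shortest route through the required cells.
Route from a2: up 1 to a1, right 1 to b1, down 2 to b3, left 1 to a3, down 1 to a4, right 2 to c4, up 2 to c2 — 10 moves in all.
Check: all required cells visited; 10 ≤ 10 moves.

a2, a1, b1, b2, b3, a3, a4, b4, c4, c3, c2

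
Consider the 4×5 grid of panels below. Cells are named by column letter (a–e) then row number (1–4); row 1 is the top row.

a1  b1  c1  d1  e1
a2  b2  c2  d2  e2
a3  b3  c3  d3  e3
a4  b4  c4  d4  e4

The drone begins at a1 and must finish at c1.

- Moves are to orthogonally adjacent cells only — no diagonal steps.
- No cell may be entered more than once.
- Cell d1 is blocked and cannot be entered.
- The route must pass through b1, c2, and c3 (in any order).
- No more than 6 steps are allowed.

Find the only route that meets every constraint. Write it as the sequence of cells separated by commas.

a1, b1, b2, b3, c3, c2, c1

The 6-move cap with required stops at b1, c2, c3 leaves no slack for detours.
Route from a1: right to b1, 2× down (reaching b3), right to c3, 2× up (reaching c1) — 6 moves in all.
Check: all required cells visited; 6 ≤ 6 moves.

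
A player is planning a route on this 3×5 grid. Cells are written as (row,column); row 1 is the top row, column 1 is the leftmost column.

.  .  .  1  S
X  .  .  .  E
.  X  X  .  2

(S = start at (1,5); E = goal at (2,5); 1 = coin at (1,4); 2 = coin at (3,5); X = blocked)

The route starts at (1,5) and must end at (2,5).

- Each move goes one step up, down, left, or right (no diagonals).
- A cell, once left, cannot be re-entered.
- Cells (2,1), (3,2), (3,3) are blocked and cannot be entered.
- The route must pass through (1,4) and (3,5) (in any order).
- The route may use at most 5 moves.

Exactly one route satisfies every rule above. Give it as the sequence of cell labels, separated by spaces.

(1,5) (1,4) (2,4) (3,4) (3,5) (2,5)

The budget equals the shortest possible length, so every move has to be on a shortest route through the required cells.
Route from (1,5): left to (1,4), 2× down (reaching (3,4)), right to (3,5), up to (2,5) — 5 moves in all.
Check: all required cells visited; 5 ≤ 5 moves.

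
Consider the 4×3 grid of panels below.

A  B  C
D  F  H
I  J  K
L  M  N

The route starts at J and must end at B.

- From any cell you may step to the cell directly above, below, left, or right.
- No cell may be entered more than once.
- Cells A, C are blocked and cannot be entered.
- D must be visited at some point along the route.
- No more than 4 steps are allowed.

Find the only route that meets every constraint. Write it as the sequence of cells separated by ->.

Any route must reach D and still end at B within 4 moves, so the order of the required stops is forced.
Route from J: left to I, up to D, right to F, up to B — 4 moves in all.
Check: all required cells visited; 4 ≤ 4 moves.

J -> I -> D -> F -> B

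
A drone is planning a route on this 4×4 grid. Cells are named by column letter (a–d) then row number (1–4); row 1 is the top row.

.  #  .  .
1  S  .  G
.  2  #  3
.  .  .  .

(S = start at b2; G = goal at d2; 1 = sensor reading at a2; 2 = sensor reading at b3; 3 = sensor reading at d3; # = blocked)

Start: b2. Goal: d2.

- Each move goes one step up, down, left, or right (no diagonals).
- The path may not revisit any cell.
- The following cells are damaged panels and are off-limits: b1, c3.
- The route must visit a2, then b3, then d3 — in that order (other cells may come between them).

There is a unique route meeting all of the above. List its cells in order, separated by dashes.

b2 - a2 - a3 - b3 - b4 - c4 - d4 - d3 - d2

The waypoints must appear in the order a2, b3, d3, with no cell reused.
Route from b2: left 1 to a2, down 1 to a3, right 1 to b3, down 1 to b4, right 2 to d4, up 2 to d2 — 8 moves in all.
Check: order respected (1 at step 1, 2 at step 3, 3 at step 7).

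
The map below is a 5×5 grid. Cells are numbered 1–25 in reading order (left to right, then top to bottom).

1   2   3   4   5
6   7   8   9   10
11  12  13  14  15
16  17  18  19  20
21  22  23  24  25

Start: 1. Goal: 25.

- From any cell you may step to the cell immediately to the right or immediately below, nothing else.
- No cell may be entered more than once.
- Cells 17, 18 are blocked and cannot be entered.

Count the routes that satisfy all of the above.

A right/down-only route from 1 to 25 makes exactly 4 down-moves and 4 right-moves in some order.
With no other constraints that would be C(8,4) = 70 routes.
Subtract routes through each blocked cell (inclusion–exclusion for overlaps): − through 17: 16 − through 18: 30 + through 17&18: 12 → 36.
That gives 36 routes.

36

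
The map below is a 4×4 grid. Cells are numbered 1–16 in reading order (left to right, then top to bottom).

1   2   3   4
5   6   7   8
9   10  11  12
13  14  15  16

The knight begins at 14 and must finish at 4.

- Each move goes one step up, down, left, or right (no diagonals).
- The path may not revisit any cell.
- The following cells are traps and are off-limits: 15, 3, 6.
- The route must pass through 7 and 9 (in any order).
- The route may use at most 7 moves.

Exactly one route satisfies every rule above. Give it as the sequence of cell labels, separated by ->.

The budget equals the shortest possible length, so every move has to be on a shortest route through the required cells.
Route from 14: left 1 to 13, up 1 to 9, right 2 to 11, up 1 to 7, right 1 to 8, up 1 to 4 — 7 moves in all.
Check: all required cells visited; 7 ≤ 7 moves.

14 -> 13 -> 9 -> 10 -> 11 -> 7 -> 8 -> 4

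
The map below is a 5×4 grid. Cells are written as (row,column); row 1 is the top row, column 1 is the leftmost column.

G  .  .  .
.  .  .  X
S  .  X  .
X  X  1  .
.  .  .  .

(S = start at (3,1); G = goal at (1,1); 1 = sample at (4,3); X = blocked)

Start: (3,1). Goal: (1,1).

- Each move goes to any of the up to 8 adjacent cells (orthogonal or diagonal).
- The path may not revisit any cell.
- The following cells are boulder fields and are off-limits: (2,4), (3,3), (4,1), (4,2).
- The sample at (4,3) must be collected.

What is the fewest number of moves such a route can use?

6

Any route passes through (4,3) somewhere between (3,1) and (1,1). Summing Chebyshev distances along the two legs ((3,1) → (4,3) → (1,1)) gives a lower bound of 2 + 3 = 5 moves.
The shortest route satisfying every rule uses 6 moves: (3,1) → (3,2) → (4,3) → (3,4) → (2,3) → (1,2) → (1,1).
The bound of 5 isn't tight here; checking systematically, no route of length 5 through 5 satisfies every constraint, so 6 is the minimum.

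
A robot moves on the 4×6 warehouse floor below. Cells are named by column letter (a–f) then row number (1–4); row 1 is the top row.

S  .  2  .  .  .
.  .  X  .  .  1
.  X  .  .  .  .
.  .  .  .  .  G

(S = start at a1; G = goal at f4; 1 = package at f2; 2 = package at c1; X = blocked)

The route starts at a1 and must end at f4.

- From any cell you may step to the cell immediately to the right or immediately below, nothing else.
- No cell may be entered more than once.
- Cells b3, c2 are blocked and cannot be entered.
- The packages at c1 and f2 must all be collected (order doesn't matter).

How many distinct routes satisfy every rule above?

A right/down-only route from a1 to f4 makes exactly 3 down-moves and 5 right-moves in some order.
With no other constraints that would be C(8,3) = 56 routes.
A monotone route can only reach the required cells in the order c1, f2, so split there and multiply the segment counts (each segment already excludes blocked cells): a1→c1: 1; c1→f2: 3; f2→f4: 1; product = 3.
That gives 3 routes.

3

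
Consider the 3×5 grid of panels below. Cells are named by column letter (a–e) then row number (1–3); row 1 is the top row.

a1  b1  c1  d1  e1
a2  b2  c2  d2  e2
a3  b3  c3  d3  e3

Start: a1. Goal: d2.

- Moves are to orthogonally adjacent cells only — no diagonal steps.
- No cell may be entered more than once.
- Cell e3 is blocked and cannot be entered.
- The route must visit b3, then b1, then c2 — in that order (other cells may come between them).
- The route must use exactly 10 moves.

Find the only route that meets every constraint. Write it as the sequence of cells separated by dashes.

a1 - a2 - a3 - b3 - b2 - b1 - c1 - c2 - c3 - d3 - d2

The waypoints must appear in the order b3, b1, c2, with no cell reused.
Route from a1: 2× down (reaching a3), right to b3, 2× up (reaching b1), right to c1, 2× down (reaching c3), right to d3, up to d2 — 10 moves in all.
Check: order respected (b3 at step 3, b1 at step 5, c2 at step 7); 10 moves as required.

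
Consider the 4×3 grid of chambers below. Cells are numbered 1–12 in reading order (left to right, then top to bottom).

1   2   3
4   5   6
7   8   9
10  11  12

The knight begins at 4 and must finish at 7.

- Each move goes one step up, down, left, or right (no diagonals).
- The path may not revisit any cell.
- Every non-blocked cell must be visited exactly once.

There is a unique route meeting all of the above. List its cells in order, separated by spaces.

Need to visit all 12 open cells exactly once, starting at 4 and ending at 7.
Route from 4: up 1 to 1, right 2 to 3, down 1 to 6, left 1 to 5, down 1 to 8, right 1 to 9, down 1 to 12, left 2 to 10, up 1 to 7 — 11 moves in all.
Check: all 12 open cells covered.

4 1 2 3 6 5 8 9 12 11 10 7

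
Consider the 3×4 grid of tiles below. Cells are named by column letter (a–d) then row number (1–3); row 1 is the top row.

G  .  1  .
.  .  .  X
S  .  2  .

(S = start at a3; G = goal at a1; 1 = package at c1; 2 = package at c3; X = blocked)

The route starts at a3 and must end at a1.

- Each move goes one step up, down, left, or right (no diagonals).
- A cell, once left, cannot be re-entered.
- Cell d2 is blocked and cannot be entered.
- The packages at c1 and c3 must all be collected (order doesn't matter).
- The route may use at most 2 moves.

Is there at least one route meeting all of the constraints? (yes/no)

no

Even ignoring the no-revisit rule, getting from a3 to a1, taking the cheapest ordering a3 → c3 → c1 → a1 needs at least 2 + 2 + 2 = 6 moves (Manhattan distance per leg), which exceeds the 2-move limit.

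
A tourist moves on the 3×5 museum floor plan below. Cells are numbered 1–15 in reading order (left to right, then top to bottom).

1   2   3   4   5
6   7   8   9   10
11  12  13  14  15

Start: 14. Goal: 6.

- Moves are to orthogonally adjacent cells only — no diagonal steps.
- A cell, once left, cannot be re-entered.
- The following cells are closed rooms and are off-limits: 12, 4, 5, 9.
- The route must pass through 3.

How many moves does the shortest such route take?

Any route passes through 3 somewhere between 14 and 6. Summing Manhattan distances along the two legs (14 → 3 → 6) gives a lower bound of 3 + 3 = 6 moves.
A route of 6 moves achieves this: 14 → 13 → 8 → 3 → 2 → 7 → 6.
Since 6 matches the lower bound, it is optimal.

6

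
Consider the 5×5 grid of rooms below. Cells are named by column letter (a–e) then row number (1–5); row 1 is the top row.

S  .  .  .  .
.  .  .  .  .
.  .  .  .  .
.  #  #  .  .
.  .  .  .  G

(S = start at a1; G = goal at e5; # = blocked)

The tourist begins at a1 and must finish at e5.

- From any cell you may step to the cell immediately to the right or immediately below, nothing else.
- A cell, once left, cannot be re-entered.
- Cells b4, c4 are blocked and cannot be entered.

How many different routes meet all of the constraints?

36

A right/down-only route from a1 to e5 makes exactly 4 down-moves and 4 right-moves in some order.
With no other constraints that would be C(8,4) = 70 routes.
Subtract routes through each blocked cell (inclusion–exclusion for overlaps): − through b4: 16 − through c4: 30 + through b4&c4: 12 → 36.
That gives 36 routes.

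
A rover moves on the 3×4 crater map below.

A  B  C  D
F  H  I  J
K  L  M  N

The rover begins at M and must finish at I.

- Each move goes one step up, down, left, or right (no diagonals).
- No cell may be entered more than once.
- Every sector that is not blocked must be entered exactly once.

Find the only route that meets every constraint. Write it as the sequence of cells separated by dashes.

Need to visit all 12 open cells exactly once, starting at M and ending at I.
Cell N has only two open neighbours (J and M), so the path must pass straight through it: one of those is the cell it's entered from and the other is where it exits.
Route from M: right 1 to N, up 2 to D, left 3 to A, down 2 to K, right 1 to L, up 1 to H, right 1 to I — 11 moves in all.
Check: all 12 open cells covered.

M - N - J - D - C - B - A - F - K - L - H - I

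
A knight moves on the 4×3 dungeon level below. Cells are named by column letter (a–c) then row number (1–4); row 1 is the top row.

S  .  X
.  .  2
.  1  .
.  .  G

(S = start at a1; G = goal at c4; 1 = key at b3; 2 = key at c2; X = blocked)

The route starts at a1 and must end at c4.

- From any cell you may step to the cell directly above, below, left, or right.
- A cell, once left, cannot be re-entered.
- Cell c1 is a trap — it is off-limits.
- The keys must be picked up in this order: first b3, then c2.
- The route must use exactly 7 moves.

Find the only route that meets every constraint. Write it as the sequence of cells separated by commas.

a1, a2, a3, b3, b2, c2, c3, c4

The waypoints must appear in the order b3, c2, with no cell reused.
Route from a1: 2× down (reaching a3), right to b3, up to b2, right to c2, 2× down (reaching c4) — 7 moves in all.
Check: order respected (1 at step 3, 2 at step 5); 7 moves as required.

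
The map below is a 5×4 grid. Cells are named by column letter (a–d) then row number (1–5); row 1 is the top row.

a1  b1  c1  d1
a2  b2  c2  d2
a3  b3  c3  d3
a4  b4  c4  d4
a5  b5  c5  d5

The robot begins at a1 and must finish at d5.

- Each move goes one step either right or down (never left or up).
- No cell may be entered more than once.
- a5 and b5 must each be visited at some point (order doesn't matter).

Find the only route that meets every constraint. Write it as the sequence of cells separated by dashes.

Moves only go right or down, so the column and row indices never decrease.
Route from a1: down 4 to a5, right 3 to d5 — 7 moves in all.
Check: all required cells visited.

a1 - a2 - a3 - a4 - a5 - b5 - c5 - d5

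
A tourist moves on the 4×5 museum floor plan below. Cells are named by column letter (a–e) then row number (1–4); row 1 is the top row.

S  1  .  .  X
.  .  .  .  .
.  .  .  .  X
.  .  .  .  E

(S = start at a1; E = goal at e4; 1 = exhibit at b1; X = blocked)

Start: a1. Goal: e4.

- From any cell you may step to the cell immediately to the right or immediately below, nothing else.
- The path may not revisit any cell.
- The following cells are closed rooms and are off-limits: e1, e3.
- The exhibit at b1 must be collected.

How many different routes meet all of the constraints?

A right/down-only route from a1 to e4 makes exactly 3 down-moves and 4 right-moves in some order.
With no other constraints that would be C(7,3) = 35 routes.
Split at b1 and multiply the segment counts (each segment already excludes blocked cells): a1→b1: 1; b1→e4: 10; product = 10.
That gives 10 routes.

10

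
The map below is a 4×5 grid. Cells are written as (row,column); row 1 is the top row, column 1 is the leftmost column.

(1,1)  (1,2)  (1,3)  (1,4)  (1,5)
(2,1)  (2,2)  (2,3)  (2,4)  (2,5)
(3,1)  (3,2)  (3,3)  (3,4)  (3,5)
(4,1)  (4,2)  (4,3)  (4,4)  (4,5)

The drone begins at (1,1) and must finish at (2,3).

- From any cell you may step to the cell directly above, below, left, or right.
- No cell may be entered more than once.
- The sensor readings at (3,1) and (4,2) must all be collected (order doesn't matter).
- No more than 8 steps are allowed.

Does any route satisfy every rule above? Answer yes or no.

One route that works: (1,1) → (2,1) → (3,1) → (4,1) → (4,2) → (3,2) → (2,2) → (2,3).

yes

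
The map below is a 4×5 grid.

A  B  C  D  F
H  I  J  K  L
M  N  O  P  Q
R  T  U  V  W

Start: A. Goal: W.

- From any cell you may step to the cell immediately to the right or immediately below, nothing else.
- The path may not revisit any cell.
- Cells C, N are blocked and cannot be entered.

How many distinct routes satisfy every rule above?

A right/down-only route from A to W makes exactly 3 down-moves and 4 right-moves in some order.
With no other constraints that would be C(7,3) = 35 routes.
Subtract routes through each blocked cell (inclusion–exclusion for overlaps): − through C: 10 − through N: 12 → 13.
That gives 13 routes.

13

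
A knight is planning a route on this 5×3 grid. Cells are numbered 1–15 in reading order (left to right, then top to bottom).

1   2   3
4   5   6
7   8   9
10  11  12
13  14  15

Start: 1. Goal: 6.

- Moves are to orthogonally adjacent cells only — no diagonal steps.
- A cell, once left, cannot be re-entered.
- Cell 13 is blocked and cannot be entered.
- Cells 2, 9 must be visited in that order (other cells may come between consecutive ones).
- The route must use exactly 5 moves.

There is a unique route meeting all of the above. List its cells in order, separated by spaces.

The waypoints must appear in the order 2, 9, with no cell reused.
Route from 1: right 1 to 2, down 2 to 8, right 1 to 9, up 1 to 6 — 5 moves in all.
Check: order respected (2 at step 1, 9 at step 4); 5 moves as required.

1 2 5 8 9 6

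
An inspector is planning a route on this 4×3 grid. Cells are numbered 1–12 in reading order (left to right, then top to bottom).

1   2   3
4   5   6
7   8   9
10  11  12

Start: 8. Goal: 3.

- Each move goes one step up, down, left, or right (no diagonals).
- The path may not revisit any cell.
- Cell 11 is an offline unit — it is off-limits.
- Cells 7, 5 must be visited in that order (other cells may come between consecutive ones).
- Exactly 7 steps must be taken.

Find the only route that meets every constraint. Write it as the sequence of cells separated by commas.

8, 7, 4, 1, 2, 5, 6, 3

The waypoints must appear in the order 7, 5, with no cell reused.
Route from 8: left to 7, 2× up (reaching 1), right to 2, down to 5, right to 6, up to 3 — 7 moves in all.
Check: order respected (7 at step 1, 5 at step 5); 7 moves as required.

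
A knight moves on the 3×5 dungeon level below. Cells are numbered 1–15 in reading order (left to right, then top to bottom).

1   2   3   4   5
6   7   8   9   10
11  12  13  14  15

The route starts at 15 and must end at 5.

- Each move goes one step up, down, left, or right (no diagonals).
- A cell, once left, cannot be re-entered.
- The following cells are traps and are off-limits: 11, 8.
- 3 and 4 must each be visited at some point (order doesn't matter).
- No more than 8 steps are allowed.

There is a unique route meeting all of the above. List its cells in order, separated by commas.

15, 14, 13, 12, 7, 2, 3, 4, 5

The 8-move cap with required stops at 3, 4 leaves no slack for detours.
Route from 15: left 3 to 12, up 2 to 2, right 3 to 5 — 8 moves in all.
Check: all required cells visited; 8 ≤ 8 moves.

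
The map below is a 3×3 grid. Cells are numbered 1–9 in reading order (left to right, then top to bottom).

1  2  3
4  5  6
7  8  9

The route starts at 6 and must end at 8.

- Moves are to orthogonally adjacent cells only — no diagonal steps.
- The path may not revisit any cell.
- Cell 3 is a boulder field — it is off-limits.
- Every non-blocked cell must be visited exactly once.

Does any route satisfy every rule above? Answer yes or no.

no

Colour the cells like a checkerboard: each orthogonal step flips colour, so a Hamiltonian route alternates colours. Here there are 4 cells of one colour and 4 of the other, with start on the same colour as the goal — the counts and endpoints can't be arranged into an alternating sequence of length 8, so no Hamiltonian route exists.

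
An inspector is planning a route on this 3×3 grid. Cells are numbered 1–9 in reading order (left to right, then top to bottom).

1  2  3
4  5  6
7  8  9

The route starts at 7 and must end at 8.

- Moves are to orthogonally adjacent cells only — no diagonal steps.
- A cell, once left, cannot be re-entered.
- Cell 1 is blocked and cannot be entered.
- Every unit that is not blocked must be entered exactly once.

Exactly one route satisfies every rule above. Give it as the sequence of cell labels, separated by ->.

7 -> 4 -> 5 -> 2 -> 3 -> 6 -> 9 -> 8

Need to visit all 8 open cells exactly once, starting at 7 and ending at 8.
Route from 7: up 1 to 4, right 1 to 5, up 1 to 2, right 1 to 3, down 2 to 9, left 1 to 8 — 7 moves in all.
Check: all 8 open cells covered.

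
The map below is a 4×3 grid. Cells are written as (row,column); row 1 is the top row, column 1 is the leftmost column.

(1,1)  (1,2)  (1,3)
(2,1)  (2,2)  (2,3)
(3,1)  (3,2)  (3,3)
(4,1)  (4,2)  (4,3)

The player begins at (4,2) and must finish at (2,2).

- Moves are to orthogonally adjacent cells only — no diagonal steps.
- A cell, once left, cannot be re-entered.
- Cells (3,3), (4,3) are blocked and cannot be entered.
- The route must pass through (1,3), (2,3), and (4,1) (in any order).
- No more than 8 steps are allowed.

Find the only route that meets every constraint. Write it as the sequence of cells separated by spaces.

Any route must reach (1,3), (2,3), and (4,1) and still end at (2,2) within 8 moves, so the order of the required stops is forced.
Route from (4,2): left to (4,1), 3× up (reaching (1,1)), 2× right (reaching (1,3)), down to (2,3), left to (2,2) — 8 moves in all.
Check: all required cells visited; 8 ≤ 8 moves.

(4,2) (4,1) (3,1) (2,1) (1,1) (1,2) (1,3) (2,3) (2,2)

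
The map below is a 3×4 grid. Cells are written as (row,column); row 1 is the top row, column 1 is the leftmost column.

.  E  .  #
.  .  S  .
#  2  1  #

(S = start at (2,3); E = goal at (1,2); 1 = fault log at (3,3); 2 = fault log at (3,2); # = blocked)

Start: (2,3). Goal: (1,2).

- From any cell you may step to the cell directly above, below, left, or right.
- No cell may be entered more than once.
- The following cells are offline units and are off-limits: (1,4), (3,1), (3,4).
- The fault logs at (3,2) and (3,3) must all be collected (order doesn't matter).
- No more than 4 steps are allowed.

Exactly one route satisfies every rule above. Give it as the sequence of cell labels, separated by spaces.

(2,3) (3,3) (3,2) (2,2) (1,2)

The 4-move cap with required stops at (3,2), (3,3) leaves no slack for detours.
Route from (2,3): down to (3,3), left to (3,2), 2× up (reaching (1,2)) — 4 moves in all.
Check: all required cells visited; 4 ≤ 4 moves.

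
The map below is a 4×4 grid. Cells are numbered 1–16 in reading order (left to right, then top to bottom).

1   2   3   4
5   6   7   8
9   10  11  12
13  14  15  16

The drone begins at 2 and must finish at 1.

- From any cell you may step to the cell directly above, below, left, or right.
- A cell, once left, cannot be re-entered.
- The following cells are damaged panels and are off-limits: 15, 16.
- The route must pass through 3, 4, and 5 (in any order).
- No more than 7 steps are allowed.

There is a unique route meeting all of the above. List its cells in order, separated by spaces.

The budget equals the shortest possible length, so every move has to be on a shortest route through the required cells.
Route from 2: 2× right (reaching 4), down to 8, 3× left (reaching 5), up to 1 — 7 moves in all.
Check: all required cells visited; 7 ≤ 7 moves.

2 3 4 8 7 6 5 1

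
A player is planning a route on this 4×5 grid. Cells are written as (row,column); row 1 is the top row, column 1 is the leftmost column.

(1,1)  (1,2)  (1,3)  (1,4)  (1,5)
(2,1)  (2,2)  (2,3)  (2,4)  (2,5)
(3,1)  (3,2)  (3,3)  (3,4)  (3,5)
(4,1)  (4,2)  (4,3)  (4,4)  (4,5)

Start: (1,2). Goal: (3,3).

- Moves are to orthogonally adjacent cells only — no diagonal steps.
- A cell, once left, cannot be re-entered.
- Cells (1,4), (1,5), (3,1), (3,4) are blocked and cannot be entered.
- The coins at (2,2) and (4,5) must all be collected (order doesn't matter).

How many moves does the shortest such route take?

9

Any route passes through (2,2) and (4,5) in some order between (1,2) and (3,3). Summing Manhattan distances along each leg and taking the cheapest ordering ((1,2) → (2,2) → (4,5) → (3,3)) gives a lower bound of 1 + 5 + 3 = 9 moves.
A route of 9 moves achieves this: (1,2) → (2,2) → (2,3) → (2,4) → (2,5) → (3,5) → (4,5) → (4,4) → (4,3) → (3,3).
Since 9 matches the lower bound, it is optimal.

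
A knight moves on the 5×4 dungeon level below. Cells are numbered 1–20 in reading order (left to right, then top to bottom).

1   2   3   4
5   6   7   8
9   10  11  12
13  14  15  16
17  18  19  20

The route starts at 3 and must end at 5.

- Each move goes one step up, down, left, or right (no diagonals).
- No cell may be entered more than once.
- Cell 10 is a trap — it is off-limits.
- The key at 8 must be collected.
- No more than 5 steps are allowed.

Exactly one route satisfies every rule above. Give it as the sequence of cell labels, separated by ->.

The budget equals the shortest possible length, so every move has to be on a shortest route through the required cells.
Route from 3: right to 4, down to 8, 3× left (reaching 5) — 5 moves in all.
Check: all required cells visited; 5 ≤ 5 moves.

3 -> 4 -> 8 -> 7 -> 6 -> 5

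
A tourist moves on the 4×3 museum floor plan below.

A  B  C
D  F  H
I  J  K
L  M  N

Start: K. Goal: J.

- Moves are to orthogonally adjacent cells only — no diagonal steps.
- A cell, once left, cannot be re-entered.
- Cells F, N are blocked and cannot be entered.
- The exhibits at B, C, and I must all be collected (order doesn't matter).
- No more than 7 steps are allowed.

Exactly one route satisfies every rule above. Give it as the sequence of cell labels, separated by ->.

The budget equals the shortest possible length, so every move has to be on a shortest route through the required cells.
Route from K: 2× up (reaching C), 2× left (reaching A), 2× down (reaching I), right to J — 7 moves in all.
Check: all required cells visited; 7 ≤ 7 moves.

K -> H -> C -> B -> A -> D -> I -> J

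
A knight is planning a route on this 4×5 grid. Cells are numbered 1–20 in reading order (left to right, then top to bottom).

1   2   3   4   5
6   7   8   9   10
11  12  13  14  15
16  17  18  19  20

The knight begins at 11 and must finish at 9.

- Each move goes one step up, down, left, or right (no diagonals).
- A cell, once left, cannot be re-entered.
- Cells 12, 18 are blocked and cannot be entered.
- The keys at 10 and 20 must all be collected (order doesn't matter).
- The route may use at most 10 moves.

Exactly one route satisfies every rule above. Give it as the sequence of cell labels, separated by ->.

Any route must reach 10 and 20 and still end at 9 within 10 moves, so the order of the required stops is forced.
Route from 11: up 1 to 6, right 2 to 8, down 1 to 13, right 1 to 14, down 1 to 19, right 1 to 20, up 2 to 10, left 1 to 9 — 10 moves in all.
Check: all required cells visited; 10 ≤ 10 moves.

11 -> 6 -> 7 -> 8 -> 13 -> 14 -> 19 -> 20 -> 15 -> 10 -> 9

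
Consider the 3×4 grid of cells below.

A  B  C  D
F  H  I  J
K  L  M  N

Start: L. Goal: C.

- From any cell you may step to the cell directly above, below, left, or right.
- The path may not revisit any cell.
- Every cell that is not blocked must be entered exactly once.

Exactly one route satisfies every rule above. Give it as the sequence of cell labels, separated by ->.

Need to visit all 12 open cells exactly once, starting at L and ending at C.
Cell K has only two open neighbours (F and L), so the path must pass straight through it: one of those is the cell it's entered from and the other is where it exits.
Route from L: left 1 to K, up 2 to A, right 1 to B, down 1 to H, right 1 to I, down 1 to M, right 1 to N, up 2 to D, left 1 to C — 11 moves in all.
Check: all 12 open cells covered.

L -> K -> F -> A -> B -> H -> I -> M -> N -> J -> D -> C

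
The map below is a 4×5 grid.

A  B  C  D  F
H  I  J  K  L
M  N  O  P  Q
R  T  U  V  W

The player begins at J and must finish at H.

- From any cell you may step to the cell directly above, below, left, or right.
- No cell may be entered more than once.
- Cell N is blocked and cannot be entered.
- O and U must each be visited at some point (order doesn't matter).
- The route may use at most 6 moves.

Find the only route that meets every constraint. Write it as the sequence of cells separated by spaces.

The 6-move cap with required stops at O, U leaves no slack for detours.
Route from J: 2× down (reaching U), 2× left (reaching R), 2× up (reaching H) — 6 moves in all.
Check: all required cells visited; 6 ≤ 6 moves.

J O U T R M H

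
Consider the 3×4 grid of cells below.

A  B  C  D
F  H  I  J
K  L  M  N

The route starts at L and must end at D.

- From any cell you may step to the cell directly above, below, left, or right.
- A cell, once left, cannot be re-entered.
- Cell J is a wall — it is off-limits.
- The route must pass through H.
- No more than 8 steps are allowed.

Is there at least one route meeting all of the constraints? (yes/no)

One route that works: L → H → B → C → D.

yes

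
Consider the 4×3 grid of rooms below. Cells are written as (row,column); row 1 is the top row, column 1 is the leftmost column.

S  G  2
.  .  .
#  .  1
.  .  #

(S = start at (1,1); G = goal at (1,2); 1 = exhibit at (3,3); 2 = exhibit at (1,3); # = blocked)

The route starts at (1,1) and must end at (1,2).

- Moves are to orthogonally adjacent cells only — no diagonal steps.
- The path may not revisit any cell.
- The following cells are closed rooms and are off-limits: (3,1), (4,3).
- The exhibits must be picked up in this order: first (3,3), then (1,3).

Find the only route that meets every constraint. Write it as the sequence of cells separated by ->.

The waypoints must appear in the order (3,3), (1,3), with no cell reused.
Route from (1,1): down to (2,1), right to (2,2), down to (3,2), right to (3,3), 2× up (reaching (1,3)), left to (1,2) — 7 moves in all.
Check: order respected (1 at step 4, 2 at step 6).

(1,1) -> (2,1) -> (2,2) -> (3,2) -> (3,3) -> (2,3) -> (1,3) -> (1,2)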